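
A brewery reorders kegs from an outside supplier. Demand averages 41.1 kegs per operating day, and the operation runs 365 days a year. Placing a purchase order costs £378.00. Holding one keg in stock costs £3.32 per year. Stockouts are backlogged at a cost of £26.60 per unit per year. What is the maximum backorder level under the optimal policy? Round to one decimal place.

Annual demand D = 41.1 × 365 = 15,001.5.
With planned backorders, Q* = √(2DS/H) · √((H+B)/B).
√(2DS/H) = √(2 × 15,001.5 × 378 / 3.32) = 1848.244.
√((H+B)/B) = √((3.32+26.6)/26.6) = 1.0606.
Q* ≈ 1960.195.
S* = Q* · H/(H+B) = 1960.195 × 3.32/29.92 ≈ 217.508.

S* ≈ 217.5 kegs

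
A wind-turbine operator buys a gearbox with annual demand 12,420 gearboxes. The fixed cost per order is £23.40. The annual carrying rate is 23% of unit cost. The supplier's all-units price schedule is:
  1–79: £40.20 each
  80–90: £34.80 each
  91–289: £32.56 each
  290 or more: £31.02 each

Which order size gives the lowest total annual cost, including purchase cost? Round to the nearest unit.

Holding cost per unit per year at price C is H = 0.23·C.
Candidates are each tier's EOQ (if it falls in that tier) and each price-break quantity.
Tier 1 (£40.20): EOQ = 250.7 exceeds tier's upper bound 79, so this tier is dominated.
Tier 2 (£34.80): EOQ = 269.5 exceeds tier's upper bound 90, so this tier is dominated.
EOQ at £32.56 = 278.6 (feasible in tier 3): TC = 12,420×£32.56 + (12,420/278.6)×23.4 + (278.6/2)×0.23×£32.56 = £406,481.56.
EOQ at £31.02 = 285.4 < 290, so use break Q=290: TC = 12,420×£31.02 + (12,420/290.0)×23.4 + (290.0/2)×0.23×£31.02 = £387,305.08.
Lowest total cost is £387,305.08 at Q = 290.0.

Q* ≈ 290 gearboxes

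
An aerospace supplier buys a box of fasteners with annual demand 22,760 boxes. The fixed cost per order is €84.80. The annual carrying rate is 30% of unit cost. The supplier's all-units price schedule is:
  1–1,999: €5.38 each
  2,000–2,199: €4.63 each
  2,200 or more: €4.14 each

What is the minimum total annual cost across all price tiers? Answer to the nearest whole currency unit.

Holding cost per unit per year at price C is H = 0.30·C.
Evaluate total cost at each tier's feasible EOQ or, if the EOQ is below the tier, at the tier's minimum quantity.
EOQ at €5.38 = 1546.5 (feasible in tier 1): TC = 22,760×€5.38 + (22,760/1546.5)×84.8 + (1546.5/2)×0.30×€5.38 = €124,944.84.
EOQ at €4.63 = 1667.0 < 2000, so use break Q=2000: TC = 22,760×€4.63 + (22,760/2000.0)×84.8 + (2000.0/2)×0.30×€4.63 = €107,732.82.
EOQ at €4.14 = 1762.9 < 2200, so use break Q=2200: TC = 22,760×€4.14 + (22,760/2200.0)×84.8 + (2200.0/2)×0.30×€4.14 = €96,469.89.
Lowest total cost among the candidates is at Q = 2200.0.

TC* ≈ €96,470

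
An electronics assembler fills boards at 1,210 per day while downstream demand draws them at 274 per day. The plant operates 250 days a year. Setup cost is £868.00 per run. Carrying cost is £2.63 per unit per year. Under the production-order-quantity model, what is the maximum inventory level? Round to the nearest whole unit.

Annual demand D = 274 × 250 = 68,500.
Production build-up factor (1 − d/p) = 1 − 274/1,210 = 0.7736.
Q* = √(2DS / (H(1 − d/p))) = √(2 × 68,500 × 868 / (2.63 × 0.7736)).
= √(118,916,000 / 2.0344) ≈ 7645.344.
Maximum inventory = Q*(1 − d/p) = 7645.344 × 0.7736 ≈ 5914.084.

I_max ≈ 5,914 boards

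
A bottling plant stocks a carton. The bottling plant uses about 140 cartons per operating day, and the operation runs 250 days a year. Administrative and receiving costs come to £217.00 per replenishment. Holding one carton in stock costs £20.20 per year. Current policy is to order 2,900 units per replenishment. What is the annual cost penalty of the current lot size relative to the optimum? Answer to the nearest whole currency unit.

Extra cost ≈ £14,392 per year

Annual demand D = 140 × 250 = 35,000.
EOQ = √(2DS/H) = √(2 × 35,000 × 217 / 20.2) ≈ 867.17.
Cost at Q* = (D/Q*)S + (Q*/2)H = √(2DSH) ≈ £17,516.79.
Cost at Q = 2,900: (35,000/2,900)×217 + (2,900/2)×20.2 = £2,618.97 + £29,290.00 = £31,908.97.
Excess = £31,908.97 − £17,516.79 = £14,392.17.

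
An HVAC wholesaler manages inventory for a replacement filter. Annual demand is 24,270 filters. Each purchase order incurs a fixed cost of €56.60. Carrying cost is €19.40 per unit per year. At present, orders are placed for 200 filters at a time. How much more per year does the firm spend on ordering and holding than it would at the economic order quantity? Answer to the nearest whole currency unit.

EOQ = √(2DS/H) = √(2 × 24,270 × 56.6 / 19.4) ≈ 376.32.
Cost at Q* = (D/Q*)S + (Q*/2)H = √(2DSH) ≈ €7,300.61.
Cost at Q = 200: (24,270/200)×56.6 + (200/2)×19.4 = €6,868.41 + €1,940.00 = €8,808.41.
Excess = €8,808.41 − €7,300.61 = €1,507.80.

Extra cost ≈ €1,508 per year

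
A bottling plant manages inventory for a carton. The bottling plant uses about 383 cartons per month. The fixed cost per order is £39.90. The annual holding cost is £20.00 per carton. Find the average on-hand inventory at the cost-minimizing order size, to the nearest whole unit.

Annual demand D = 383 × 12 = 4,596.
Q* = √(2DS/H) = √(2 × 4,596 × 39.9 / 20) ≈ 135.42.
Average inventory = Q*/2 ≈ 135.42 / 2 = 67.709.

Average inventory ≈ 68 cartons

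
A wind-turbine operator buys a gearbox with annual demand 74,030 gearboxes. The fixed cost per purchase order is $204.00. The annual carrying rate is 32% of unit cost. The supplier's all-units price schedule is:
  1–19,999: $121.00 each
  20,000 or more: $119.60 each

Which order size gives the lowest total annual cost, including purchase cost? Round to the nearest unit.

Holding cost per unit per year at price C is H = 0.32·C.
Candidates are each tier's EOQ (if it falls in that tier) and each price-break quantity.
EOQ at $121.00 = 883.2 (feasible in tier 1): TC = 74,030×$121.00 + (74,030/883.2)×204 + (883.2/2)×0.32×$121.00 = $8,991,828.07.
EOQ at $119.60 = 888.4 < 20000, so use break Q=20000: TC = 74,030×$119.60 + (74,030/20000.0)×204 + (20000.0/2)×0.32×$119.60 = $9,237,463.11.
Lowest total cost is $8,991,828.07 at Q = 883.2.

Q* ≈ 883 gearboxes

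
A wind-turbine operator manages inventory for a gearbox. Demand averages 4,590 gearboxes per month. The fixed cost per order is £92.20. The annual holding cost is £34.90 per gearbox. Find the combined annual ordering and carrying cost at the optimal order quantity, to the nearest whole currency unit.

TC* ≈ £18,827

Annual demand D = 4,590 × 12 = 55,080.
Q* = √(2DS/H) = √(2 × 55,080 × 92.2 / 34.9) ≈ 539.47.
At the optimum the two cost components are equal, so total cost = 2·(Q*/2)H = Q*·H.
Minimum total = √(2DSH) = √(2 × 55,080 × 92.2 × 34.9) ≈ 18827.391.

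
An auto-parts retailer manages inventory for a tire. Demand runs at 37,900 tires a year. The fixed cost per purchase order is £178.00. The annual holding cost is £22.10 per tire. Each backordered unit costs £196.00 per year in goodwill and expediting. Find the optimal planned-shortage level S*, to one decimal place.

S* ≈ 83.5 tires

With planned backorders, Q* = √(2DS/H) · √((H+B)/B).
√(2DS/H) = √(2 × 37,900 × 178 / 22.1) = 781.355.
√((H+B)/B) = √((22.1+196)/196) = 1.0549.
Q* ≈ 824.230.
S* = Q* · H/(H+B) = 824.230 × 22.1/218.1 ≈ 83.519.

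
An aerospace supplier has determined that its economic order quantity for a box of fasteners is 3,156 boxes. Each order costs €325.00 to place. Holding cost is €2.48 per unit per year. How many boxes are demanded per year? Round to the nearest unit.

D ≈ 38,003 boxes per year

Invert the EOQ relation Q*² = 2DS/H.
From Q* = √(2DS/H): D = Q*²H / (2S) = 3,156² × 2.48 / (2 × 325) = 38002.513.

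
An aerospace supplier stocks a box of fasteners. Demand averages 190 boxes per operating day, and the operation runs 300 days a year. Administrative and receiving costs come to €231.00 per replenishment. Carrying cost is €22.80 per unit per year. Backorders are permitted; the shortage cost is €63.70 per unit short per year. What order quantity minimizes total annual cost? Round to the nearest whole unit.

Q* ≈ 1,252 boxes

Annual demand D = 190 × 300 = 57,000.
With planned backorders, Q* = √(2DS/H) · √((H+B)/B).
√(2DS/H) = √(2 × 57,000 × 231 / 22.8) = 1074.709.
√((H+B)/B) = √((22.8+63.7)/63.7) = 1.1653.
Q* ≈ 1252.360.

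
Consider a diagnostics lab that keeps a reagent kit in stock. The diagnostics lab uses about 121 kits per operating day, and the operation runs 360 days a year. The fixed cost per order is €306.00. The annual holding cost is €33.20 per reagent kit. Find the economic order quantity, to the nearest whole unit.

Annual demand D = 121 × 360 = 43,560.
EOQ = √(2DS / H) = √(2 × 43,560 × 306 / 33.2).
= √(26,658,720 / 33.2) = √802,973.494 ≈ 896.088.

Q* ≈ 896 kits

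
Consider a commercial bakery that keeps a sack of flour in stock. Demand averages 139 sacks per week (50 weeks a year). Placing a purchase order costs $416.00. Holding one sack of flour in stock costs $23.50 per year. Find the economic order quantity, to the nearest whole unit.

Q* ≈ 496 sacks

Annual demand D = 139 × 50 = 6,950.
EOQ = √(2DS / H) = √(2 × 6,950 × 416 / 23.5).
= √(5,782,400 / 23.5) = √246,059.5745 ≈ 496.044.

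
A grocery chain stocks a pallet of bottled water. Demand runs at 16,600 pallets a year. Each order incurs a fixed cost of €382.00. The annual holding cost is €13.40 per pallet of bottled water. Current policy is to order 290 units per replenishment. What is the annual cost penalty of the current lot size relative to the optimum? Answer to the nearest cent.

EOQ = √(2DS/H) = √(2 × 16,600 × 382 / 13.4) ≈ 972.86.
Cost at Q* = (D/Q*)S + (Q*/2)H = √(2DSH) ≈ €13,036.26.
Cost at Q = 290: (16,600/290)×382 + (290/2)×13.4 = €21,866.21 + €1,943.00 = €23,809.21.
Excess = €23,809.21 − €13,036.26 = €10,772.94.

Extra cost ≈ €10,772.94 per year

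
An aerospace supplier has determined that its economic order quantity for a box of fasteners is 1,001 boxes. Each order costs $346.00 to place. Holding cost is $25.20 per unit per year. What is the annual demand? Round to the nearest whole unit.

D ≈ 36,489 boxes per year

Invert the EOQ relation Q*² = 2DS/H.
From Q* = √(2DS/H): D = Q*²H / (2S) = 1,001² × 25.2 / (2 × 346) = 36489.054.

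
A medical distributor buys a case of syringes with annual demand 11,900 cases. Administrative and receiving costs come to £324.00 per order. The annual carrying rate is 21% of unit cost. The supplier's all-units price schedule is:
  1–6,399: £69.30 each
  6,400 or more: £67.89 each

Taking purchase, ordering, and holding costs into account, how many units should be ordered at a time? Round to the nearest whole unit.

Q* ≈ 728 cases

Holding cost per unit per year at price C is H = 0.21·C.
For each price level, check whether its EOQ is feasible; otherwise the best quantity at that price is the breakpoint.
EOQ at £69.30 = 727.9 (feasible in tier 1): TC = 11,900×£69.30 + (11,900/727.9)×324 + (727.9/2)×0.21×£69.30 = £835,263.45.
EOQ at £67.89 = 735.4 < 6400, so use break Q=6400: TC = 11,900×£67.89 + (11,900/6400.0)×324 + (6400.0/2)×0.21×£67.89 = £854,115.52.
Lowest total cost is £835,263.45 at Q = 727.9.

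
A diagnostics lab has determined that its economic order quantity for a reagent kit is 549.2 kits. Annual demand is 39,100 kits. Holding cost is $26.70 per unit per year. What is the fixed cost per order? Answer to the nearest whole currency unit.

Squaring Q* = √(2DS/H) gives Q*² = 2DS/H.
From Q* = √(2DS/H): S = Q*²H / (2D) = 549.2² × 26.7 / (2 × 39,100) = 102.9830.

S ≈ $103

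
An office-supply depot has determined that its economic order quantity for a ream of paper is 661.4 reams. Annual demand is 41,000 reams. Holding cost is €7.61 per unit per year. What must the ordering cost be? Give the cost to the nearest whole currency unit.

Squaring Q* = √(2DS/H) gives Q*² = 2DS/H.
From Q* = √(2DS/H): S = Q*²H / (2D) = 661.4² × 7.61 / (2 × 41,000) = 40.5975.

S ≈ €41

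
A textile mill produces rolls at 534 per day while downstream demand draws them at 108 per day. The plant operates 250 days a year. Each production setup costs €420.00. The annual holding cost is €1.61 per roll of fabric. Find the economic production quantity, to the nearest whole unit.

Annual demand D = 108 × 250 = 27,000.
Production build-up factor (1 − d/p) = 1 − 108/534 = 0.7978.
Q* = √(2DS / (H(1 − d/p))) = √(2 × 27,000 × 420 / (1.61 × 0.7978)).
= √(22,680,000 / 1.2844) ≈ 4202.178.

Q* ≈ 4,202 rolls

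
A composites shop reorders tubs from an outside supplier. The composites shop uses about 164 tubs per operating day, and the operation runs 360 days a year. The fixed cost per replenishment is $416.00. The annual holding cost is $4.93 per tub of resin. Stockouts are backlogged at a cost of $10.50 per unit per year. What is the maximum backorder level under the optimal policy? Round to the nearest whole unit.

Annual demand D = 164 × 360 = 59,040.
With planned backorders, Q* = √(2DS/H) · √((H+B)/B).
√(2DS/H) = √(2 × 59,040 × 416 / 4.93) = 3156.541.
√((H+B)/B) = √((4.93+10.5)/10.5) = 1.2122.
Q* ≈ 3826.482.
S* = Q* · H/(H+B) = 3826.482 × 4.93/15.43 ≈ 1222.590.

S* ≈ 1,223 tubs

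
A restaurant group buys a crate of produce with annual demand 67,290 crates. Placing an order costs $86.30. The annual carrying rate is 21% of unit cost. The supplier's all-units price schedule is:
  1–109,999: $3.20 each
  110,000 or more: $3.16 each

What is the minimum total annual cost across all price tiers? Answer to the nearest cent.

Holding cost per unit per year at price C is H = 0.21·C.
Evaluate total cost at each tier's feasible EOQ or, if the EOQ is below the tier, at the tier's minimum quantity.
EOQ at $3.20 = 4157.3 (feasible in tier 1): TC = 67,290×$3.20 + (67,290/4157.3)×86.3 + (4157.3/2)×0.21×$3.20 = $218,121.70.
EOQ at $3.16 = 4183.5 < 110000, so use break Q=110000: TC = 67,290×$3.16 + (67,290/110000.0)×86.3 + (110000.0/2)×0.21×$3.16 = $249,187.19.
Lowest total cost among the candidates is at Q = 4157.3.

TC* ≈ $218,121.70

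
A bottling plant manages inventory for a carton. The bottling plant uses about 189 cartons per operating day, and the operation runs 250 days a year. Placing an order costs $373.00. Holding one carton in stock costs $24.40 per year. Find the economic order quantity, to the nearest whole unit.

Q* ≈ 1,202 cartons

Annual demand D = 189 × 250 = 47,250.
EOQ = √(2DS / H) = √(2 × 47,250 × 373 / 24.4).
= √(35,248,500 / 24.4) = √1,444,610.6557 ≈ 1201.920.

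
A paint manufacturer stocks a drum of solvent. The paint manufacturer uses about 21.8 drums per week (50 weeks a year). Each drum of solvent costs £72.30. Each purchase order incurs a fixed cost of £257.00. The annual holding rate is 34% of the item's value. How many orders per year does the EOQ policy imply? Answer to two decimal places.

Annual demand D = 21.8 × 50 = 1,090.
Holding cost H = 0.34 × £72.30 = £24.5820 per unit per year.
EOQ = √(2DS/H) = √(2 × 1,090 × 257 / 24.582) ≈ 150.97.
Orders per year = D / Q* = 1,090 / 150.97 ≈ 7.220.

N ≈ 7.22 orders per year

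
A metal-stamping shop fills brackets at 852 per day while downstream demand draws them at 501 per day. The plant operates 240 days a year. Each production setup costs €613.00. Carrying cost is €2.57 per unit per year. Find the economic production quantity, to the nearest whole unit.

Q* ≈ 11,800 brackets

Annual demand D = 501 × 240 = 120,240.
Production build-up factor (1 − d/p) = 1 − 501/852 = 0.4120.
Q* = √(2DS / (H(1 − d/p))) = √(2 × 120,240 × 613 / (2.57 × 0.4120)).
= √(147,414,240 / 1.0588) ≈ 11799.657.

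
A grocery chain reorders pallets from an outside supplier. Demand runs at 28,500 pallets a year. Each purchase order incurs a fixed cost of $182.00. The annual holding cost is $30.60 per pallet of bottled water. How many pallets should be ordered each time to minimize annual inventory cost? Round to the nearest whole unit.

EOQ = √(2DS / H) = √(2 × 28,500 × 182 / 30.6).
= √(10,374,000 / 30.6) = √339,019.6078 ≈ 582.254.

Q* ≈ 582 pallets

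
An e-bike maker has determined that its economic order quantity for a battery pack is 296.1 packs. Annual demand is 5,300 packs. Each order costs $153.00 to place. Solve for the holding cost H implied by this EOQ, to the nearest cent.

H ≈ $18.50

Invert the EOQ relation Q*² = 2DS/H.
From Q* = √(2DS/H): H = 2DS / Q*² = 2 × 5,300 × 153 / 296.1² = 18.4978.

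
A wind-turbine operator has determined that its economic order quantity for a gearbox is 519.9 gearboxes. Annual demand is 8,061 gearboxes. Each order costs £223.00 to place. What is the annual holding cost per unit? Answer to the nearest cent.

Squaring Q* = √(2DS/H) gives Q*² = 2DS/H.
From Q* = √(2DS/H): H = 2DS / Q*² = 2 × 8,061 × 223 / 519.9² = 13.3010.

H ≈ £13.30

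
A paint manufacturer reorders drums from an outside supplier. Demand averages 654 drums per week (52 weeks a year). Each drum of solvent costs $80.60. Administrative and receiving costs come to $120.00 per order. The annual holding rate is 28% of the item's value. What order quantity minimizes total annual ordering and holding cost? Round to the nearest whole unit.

Q* ≈ 601 drums

Annual demand D = 654 × 52 = 34,008.
Holding cost H = 0.28 × $80.60 = $22.5680 per unit per year.
EOQ = √(2DS / H) = √(2 × 34,008 × 120 / 22.568).
= √(8,161,920 / 22.568) = √361,658.9862 ≈ 601.381.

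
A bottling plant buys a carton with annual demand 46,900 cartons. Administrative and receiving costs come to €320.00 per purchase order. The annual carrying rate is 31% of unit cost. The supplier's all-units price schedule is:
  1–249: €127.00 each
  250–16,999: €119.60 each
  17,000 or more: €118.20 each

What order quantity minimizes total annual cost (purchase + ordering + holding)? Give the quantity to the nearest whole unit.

Holding cost per unit per year at price C is H = 0.31·C.
For each price level, check whether its EOQ is feasible; otherwise the best quantity at that price is the breakpoint.
Tier 1 (€127.00): EOQ = 873.2 exceeds tier's upper bound 249, so this tier is dominated.
EOQ at €119.60 = 899.8 (feasible in tier 2): TC = 46,900×€119.60 + (46,900/899.8)×320 + (899.8/2)×0.31×€119.60 = €5,642,599.75.
EOQ at €118.20 = 905.1 < 17000, so use break Q=17000: TC = 46,900×€118.20 + (46,900/17000.0)×320 + (17000.0/2)×0.31×€118.20 = €5,855,919.82.
Lowest total cost is €5,642,599.75 at Q = 899.8.

Q* ≈ 900 cartons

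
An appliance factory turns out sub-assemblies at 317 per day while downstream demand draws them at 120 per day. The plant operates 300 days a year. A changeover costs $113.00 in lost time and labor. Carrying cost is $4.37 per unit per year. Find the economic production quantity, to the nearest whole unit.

Q* ≈ 1,731 sub-assemblies

Annual demand D = 120 × 300 = 36,000.
Production build-up factor (1 − d/p) = 1 − 120/317 = 0.6215.
Q* = √(2DS / (H(1 − d/p))) = √(2 × 36,000 × 113 / (4.37 × 0.6215)).
= √(8,136,000 / 2.7157) ≈ 1730.857.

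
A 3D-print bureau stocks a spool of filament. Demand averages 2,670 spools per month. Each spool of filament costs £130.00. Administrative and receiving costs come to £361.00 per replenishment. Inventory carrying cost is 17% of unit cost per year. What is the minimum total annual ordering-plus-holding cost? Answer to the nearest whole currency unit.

Annual demand D = 2,670 × 12 = 32,040.
Holding cost H = 0.17 × £130.00 = £22.1000 per unit per year.
Q* = √(2DS/H) = √(2 × 32,040 × 361 / 22.1) ≈ 1023.10.
At the optimum the two cost components are equal, so total cost = 2·(Q*/2)H = Q*·H.
Minimum total = √(2DSH) = √(2 × 32,040 × 361 × 22.1) ≈ 22610.543.

TC* ≈ £22,611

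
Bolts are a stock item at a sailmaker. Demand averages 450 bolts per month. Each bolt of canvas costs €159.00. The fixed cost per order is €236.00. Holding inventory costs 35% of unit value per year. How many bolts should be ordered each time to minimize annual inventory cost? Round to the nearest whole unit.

Annual demand D = 450 × 12 = 5,400.
Holding cost H = 0.35 × €159.00 = €55.6500 per unit per year.
EOQ = √(2DS / H) = √(2 × 5,400 × 236 / 55.65).
= √(2,548,800 / 55.65) = √45,800.5391 ≈ 214.011.

Q* ≈ 214 bolts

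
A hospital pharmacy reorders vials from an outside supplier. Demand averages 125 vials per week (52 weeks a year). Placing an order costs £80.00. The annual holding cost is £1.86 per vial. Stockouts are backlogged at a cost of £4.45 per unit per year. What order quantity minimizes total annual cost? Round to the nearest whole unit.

Q* ≈ 890 vials

Annual demand D = 125 × 52 = 6,500.
With planned backorders, Q* = √(2DS/H) · √((H+B)/B).
√(2DS/H) = √(2 × 6,500 × 80 / 1.86) = 747.757.
√((H+B)/B) = √((1.86+4.45)/4.45) = 1.1908.
Q* ≈ 890.420.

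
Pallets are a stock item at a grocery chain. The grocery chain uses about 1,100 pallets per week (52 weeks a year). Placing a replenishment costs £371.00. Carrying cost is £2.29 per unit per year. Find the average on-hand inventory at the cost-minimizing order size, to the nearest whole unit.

Average inventory ≈ 2,153 pallets

Annual demand D = 1,100 × 52 = 57,200.
The optimal lot size = √(2DS/H) = √(2 × 57,200 × 371 / 2.29) ≈ 4305.09.
Average inventory = Q*/2 ≈ 4305.09 / 2 = 2152.545.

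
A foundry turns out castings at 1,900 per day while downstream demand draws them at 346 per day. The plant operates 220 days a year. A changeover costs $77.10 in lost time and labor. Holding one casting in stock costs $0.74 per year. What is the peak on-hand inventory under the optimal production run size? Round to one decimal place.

Annual demand D = 346 × 220 = 76,120.
Production build-up factor (1 − d/p) = 1 − 346/1,900 = 0.8179.
Q* = √(2DS / (H(1 − d/p))) = √(2 × 76,120 × 77.1 / (0.74 × 0.8179)).
= √(11,737,704 / 0.6052) ≈ 4403.794.
Maximum inventory = Q*(1 − d/p) = 4403.794 × 0.8179 ≈ 3601.840.

I_max ≈ 3,601.8 castings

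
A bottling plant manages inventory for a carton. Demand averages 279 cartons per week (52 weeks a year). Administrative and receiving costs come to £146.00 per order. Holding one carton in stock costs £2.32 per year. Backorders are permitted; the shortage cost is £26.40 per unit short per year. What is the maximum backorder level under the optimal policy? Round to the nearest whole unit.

Annual demand D = 279 × 52 = 14,508.
With planned backorders, Q* = √(2DS/H) · √((H+B)/B).
√(2DS/H) = √(2 × 14,508 × 146 / 2.32) = 1351.298.
√((H+B)/B) = √((2.32+26.4)/26.4) = 1.0430.
Q* ≈ 1409.423.
S* = Q* · H/(H+B) = 1409.423 × 2.32/28.72 ≈ 113.853.

S* ≈ 114 cartons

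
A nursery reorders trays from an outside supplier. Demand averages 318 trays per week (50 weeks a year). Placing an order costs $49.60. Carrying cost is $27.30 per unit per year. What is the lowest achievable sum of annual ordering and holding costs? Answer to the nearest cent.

Annual demand D = 318 × 50 = 15,900.
The optimal lot size = √(2DS/H) = √(2 × 15,900 × 49.6 / 27.3) ≈ 240.37.
At Q*, ordering cost (D/Q*)S equals holding cost (Q*/2)H, each = √(DSH/2).
Minimum total = √(2DSH) = √(2 × 15,900 × 49.6 × 27.3) ≈ 6561.992.

TC* ≈ $6,561.99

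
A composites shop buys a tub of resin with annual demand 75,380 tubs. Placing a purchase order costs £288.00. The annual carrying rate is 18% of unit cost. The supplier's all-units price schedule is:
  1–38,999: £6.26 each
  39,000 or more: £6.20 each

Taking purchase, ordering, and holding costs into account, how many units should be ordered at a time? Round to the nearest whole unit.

Holding cost per unit per year at price C is H = 0.18·C.
For each price level, check whether its EOQ is feasible; otherwise the best quantity at that price is the breakpoint.
EOQ at £6.26 = 6207.5 (feasible in tier 1): TC = 75,380×£6.26 + (75,380/6207.5)×288 + (6207.5/2)×0.18×£6.26 = £478,873.40.
EOQ at £6.20 = 6237.5 < 39000, so use break Q=39000: TC = 75,380×£6.20 + (75,380/39000.0)×288 + (39000.0/2)×0.18×£6.20 = £489,674.65.
Lowest total cost is £478,873.40 at Q = 6207.5.

Q* ≈ 6,207 tubs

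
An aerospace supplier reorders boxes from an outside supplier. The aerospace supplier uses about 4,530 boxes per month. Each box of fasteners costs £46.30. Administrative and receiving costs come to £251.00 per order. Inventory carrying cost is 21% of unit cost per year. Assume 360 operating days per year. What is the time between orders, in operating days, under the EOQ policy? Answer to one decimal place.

Annual demand D = 4,530 × 12 = 54,360.
Holding cost H = 0.21 × £46.30 = £9.7230 per unit per year.
EOQ = √(2DS/H) = √(2 × 54,360 × 251 / 9.723) ≈ 1675.30.
Cycle time = Q*/D × 360 = 1675.30 / 54,360 × 360 ≈ 11.095 days.

T ≈ 11.1 days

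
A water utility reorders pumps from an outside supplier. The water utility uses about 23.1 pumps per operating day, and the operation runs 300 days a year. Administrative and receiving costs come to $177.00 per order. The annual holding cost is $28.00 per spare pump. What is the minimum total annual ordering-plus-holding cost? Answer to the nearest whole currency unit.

Annual demand D = 23.1 × 300 = 6,930.
EOQ = √(2DS/H) = √(2 × 6,930 × 177 / 28) ≈ 296.00.
At the optimum the two cost components are equal, so total cost = 2·(Q*/2)H = Q*·H.
Minimum total = √(2DSH) = √(2 × 6,930 × 177 × 28) ≈ 8287.953.

TC* ≈ $8,288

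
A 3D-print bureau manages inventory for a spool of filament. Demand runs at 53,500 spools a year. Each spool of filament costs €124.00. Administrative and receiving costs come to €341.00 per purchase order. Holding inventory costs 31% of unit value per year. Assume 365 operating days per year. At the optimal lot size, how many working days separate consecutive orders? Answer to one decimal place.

Holding cost H = 0.31 × €124.00 = €38.4400 per unit per year.
EOQ = √(2DS/H) = √(2 × 53,500 × 341 / 38.44) ≈ 974.27.
Cycle time = Q*/D × 365 = 974.27 / 53,500 × 365 ≈ 6.647 days.

T ≈ 6.6 days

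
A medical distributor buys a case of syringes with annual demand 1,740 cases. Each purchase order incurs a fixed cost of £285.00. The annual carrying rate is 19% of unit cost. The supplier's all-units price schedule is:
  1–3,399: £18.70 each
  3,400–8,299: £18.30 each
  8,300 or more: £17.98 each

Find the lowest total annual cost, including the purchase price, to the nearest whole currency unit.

TC* ≈ £34,415

Holding cost per unit per year at price C is H = 0.19·C.
For each price level, check whether its EOQ is feasible; otherwise the best quantity at that price is the breakpoint.
EOQ at £18.70 = 528.3 (feasible in tier 1): TC = 1,740×£18.70 + (1,740/528.3)×285 + (528.3/2)×0.19×£18.70 = £34,415.20.
EOQ at £18.30 = 534.1 < 3400, so use break Q=3400: TC = 1,740×£18.30 + (1,740/3400.0)×285 + (3400.0/2)×0.19×£18.30 = £37,898.75.
EOQ at £17.98 = 538.8 < 8300, so use break Q=8300: TC = 1,740×£17.98 + (1,740/8300.0)×285 + (8300.0/2)×0.19×£17.98 = £45,522.18.
Lowest total cost among the candidates is at Q = 528.3.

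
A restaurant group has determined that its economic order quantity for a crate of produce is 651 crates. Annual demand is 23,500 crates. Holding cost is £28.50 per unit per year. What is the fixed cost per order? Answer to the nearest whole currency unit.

Squaring Q* = √(2DS/H) gives Q*² = 2DS/H.
From Q* = √(2DS/H): S = Q*²H / (2D) = 651² × 28.5 / (2 × 23,500) = 256.9857.

S ≈ £257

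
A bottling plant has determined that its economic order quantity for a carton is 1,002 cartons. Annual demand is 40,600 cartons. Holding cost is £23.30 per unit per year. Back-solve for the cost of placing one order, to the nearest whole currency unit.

S ≈ £288

Invert the EOQ relation Q*² = 2DS/H.
From Q* = √(2DS/H): S = Q*²H / (2D) = 1,002² × 23.3 / (2 × 40,600) = 288.0947.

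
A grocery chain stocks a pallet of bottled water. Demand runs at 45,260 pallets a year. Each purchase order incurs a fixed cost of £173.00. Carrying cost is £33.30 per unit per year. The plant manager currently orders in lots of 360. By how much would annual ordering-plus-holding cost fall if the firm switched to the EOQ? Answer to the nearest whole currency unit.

Extra cost ≈ £4,908 per year

EOQ = √(2DS/H) = √(2 × 45,260 × 173 / 33.3) ≈ 685.76.
Cost at Q* = (D/Q*)S + (Q*/2)H = √(2DSH) ≈ £22,835.86.
Cost at Q = 360: (45,260/360)×173 + (360/2)×33.3 = £21,749.94 + £5,994.00 = £27,743.94.
Excess = £27,743.94 − £22,835.86 = £4,908.08.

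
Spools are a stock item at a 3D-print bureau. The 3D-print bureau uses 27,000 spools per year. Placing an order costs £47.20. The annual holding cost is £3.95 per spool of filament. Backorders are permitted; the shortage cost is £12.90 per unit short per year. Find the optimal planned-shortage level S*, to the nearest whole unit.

With planned backorders, Q* = √(2DS/H) · √((H+B)/B).
√(2DS/H) = √(2 × 27,000 × 47.2 / 3.95) = 803.284.
√((H+B)/B) = √((3.95+12.9)/12.9) = 1.1429.
Q* ≈ 918.067.
S* = Q* · H/(H+B) = 918.067 × 3.95/16.85 ≈ 215.215.

S* ≈ 215 spools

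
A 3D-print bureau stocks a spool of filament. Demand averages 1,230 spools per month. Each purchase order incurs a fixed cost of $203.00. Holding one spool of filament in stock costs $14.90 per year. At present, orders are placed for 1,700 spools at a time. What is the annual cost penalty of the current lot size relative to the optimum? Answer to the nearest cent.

Annual demand D = 1,230 × 12 = 14,760.
EOQ = √(2DS/H) = √(2 × 14,760 × 203 / 14.9) ≈ 634.18.
Cost at Q* = (D/Q*)S + (Q*/2)H = √(2DSH) ≈ $9,449.29.
Cost at Q = 1,700: (14,760/1,700)×203 + (1,700/2)×14.9 = $1,762.52 + $12,665.00 = $14,427.52.
Excess = $14,427.52 − $9,449.29 = $4,978.22.

Extra cost ≈ $4,978.22 per year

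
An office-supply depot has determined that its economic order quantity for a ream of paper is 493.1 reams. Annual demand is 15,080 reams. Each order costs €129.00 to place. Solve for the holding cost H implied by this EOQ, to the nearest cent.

H ≈ €16.00

Invert the EOQ relation Q*² = 2DS/H.
From Q* = √(2DS/H): H = 2DS / Q*² = 2 × 15,080 × 129 / 493.1² = 16.0011.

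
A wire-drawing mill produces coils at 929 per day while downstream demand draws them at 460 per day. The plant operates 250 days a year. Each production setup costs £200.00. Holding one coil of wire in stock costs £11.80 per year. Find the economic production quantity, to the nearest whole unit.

Annual demand D = 460 × 250 = 115,000.
Production build-up factor (1 − d/p) = 1 − 460/929 = 0.5048.
Q* = √(2DS / (H(1 − d/p))) = √(2 × 115,000 × 200 / (11.8 × 0.5048)).
= √(46,000,000 / 5.9572) ≈ 2778.813.

Q* ≈ 2,779 coils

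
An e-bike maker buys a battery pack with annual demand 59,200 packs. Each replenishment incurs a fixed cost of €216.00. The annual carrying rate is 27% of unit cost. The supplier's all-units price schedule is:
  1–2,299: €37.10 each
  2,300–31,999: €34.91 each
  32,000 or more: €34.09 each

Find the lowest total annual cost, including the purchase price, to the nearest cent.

Holding cost per unit per year at price C is H = 0.27·C.
Candidates are each tier's EOQ (if it falls in that tier) and each price-break quantity.
EOQ at €37.10 = 1597.8 (feasible in tier 1): TC = 59,200×€37.10 + (59,200/1597.8)×216 + (1597.8/2)×0.27×€37.10 = €2,212,325.59.
EOQ at €34.91 = 1647.2 < 2300, so use break Q=2300: TC = 59,200×€34.91 + (59,200/2300.0)×216 + (2300.0/2)×0.27×€34.91 = €2,083,071.21.
EOQ at €34.09 = 1666.9 < 32000, so use break Q=32000: TC = 59,200×€34.09 + (59,200/32000.0)×216 + (32000.0/2)×0.27×€34.09 = €2,165,796.40.
Lowest total cost among the candidates is at Q = 2300.0.

TC* ≈ €2,083,071.21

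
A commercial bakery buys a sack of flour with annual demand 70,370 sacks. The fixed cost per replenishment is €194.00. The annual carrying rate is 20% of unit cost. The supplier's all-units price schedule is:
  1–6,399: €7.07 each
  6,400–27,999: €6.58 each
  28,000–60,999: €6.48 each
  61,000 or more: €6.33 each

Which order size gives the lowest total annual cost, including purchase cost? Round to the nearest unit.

Q* ≈ 6,400 sacks

Holding cost per unit per year at price C is H = 0.20·C.
Evaluate total cost at each tier's feasible EOQ or, if the EOQ is below the tier, at the tier's minimum quantity.
EOQ at €7.07 = 4394.3 (feasible in tier 1): TC = 70,370×€7.07 + (70,370/4394.3)×194 + (4394.3/2)×0.20×€7.07 = €503,729.37.
EOQ at €6.58 = 4554.9 < 6400, so use break Q=6400: TC = 70,370×€6.58 + (70,370/6400.0)×194 + (6400.0/2)×0.20×€6.58 = €469,378.89.
EOQ at €6.48 = 4589.9 < 28000, so use break Q=28000: TC = 70,370×€6.48 + (70,370/28000.0)×194 + (28000.0/2)×0.20×€6.48 = €474,629.16.
EOQ at €6.33 = 4644.0 < 61000, so use break Q=61000: TC = 70,370×€6.33 + (70,370/61000.0)×194 + (61000.0/2)×0.20×€6.33 = €484,278.90.
Lowest total cost is €469,378.89 at Q = 6400.0.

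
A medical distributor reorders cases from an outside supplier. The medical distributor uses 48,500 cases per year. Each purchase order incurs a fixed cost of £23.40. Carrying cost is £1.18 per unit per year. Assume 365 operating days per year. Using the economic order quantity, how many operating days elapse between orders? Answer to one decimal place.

T ≈ 10.4 days

EOQ = √(2DS/H) = √(2 × 48,500 × 23.4 / 1.18) ≈ 1386.92.
Cycle time = Q*/D × 365 = 1386.92 / 48,500 × 365 ≈ 10.438 days.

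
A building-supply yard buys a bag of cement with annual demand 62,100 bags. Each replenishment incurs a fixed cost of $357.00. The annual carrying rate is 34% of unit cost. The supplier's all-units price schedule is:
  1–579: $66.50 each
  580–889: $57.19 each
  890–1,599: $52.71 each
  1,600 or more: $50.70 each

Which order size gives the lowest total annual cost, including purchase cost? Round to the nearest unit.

Q* ≈ 1,604 bags

Holding cost per unit per year at price C is H = 0.34·C.
Evaluate total cost at each tier's feasible EOQ or, if the EOQ is below the tier, at the tier's minimum quantity.
Tier 1 ($66.50): EOQ = 1400.4 exceeds tier's upper bound 579, so this tier is dominated.
Tier 2 ($57.19): EOQ = 1510.1 exceeds tier's upper bound 889, so this tier is dominated.
EOQ at $52.71 = 1572.9 (feasible in tier 3): TC = 62,100×$52.71 + (62,100/1572.9)×357 + (1572.9/2)×0.34×$52.71 = $3,301,480.08.
EOQ at $50.70 = 1603.8 (feasible in tier 4): TC = 62,100×$50.70 + (62,100/1603.8)×357 + (1603.8/2)×0.34×$50.70 = $3,176,116.38.
Lowest total cost is $3,176,116.38 at Q = 1603.8.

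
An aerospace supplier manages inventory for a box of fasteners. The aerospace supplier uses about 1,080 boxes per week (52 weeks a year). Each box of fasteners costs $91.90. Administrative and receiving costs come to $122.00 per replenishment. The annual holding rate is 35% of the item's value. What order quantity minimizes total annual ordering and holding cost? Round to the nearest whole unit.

Annual demand D = 1,080 × 52 = 56,160.
Holding cost H = 0.35 × $91.90 = $32.1650 per unit per year.
EOQ = √(2DS / H) = √(2 × 56,160 × 122 / 32.165).
= √(13,703,040 / 32.165) = √426,023.3173 ≈ 652.705.

Q* ≈ 653 boxes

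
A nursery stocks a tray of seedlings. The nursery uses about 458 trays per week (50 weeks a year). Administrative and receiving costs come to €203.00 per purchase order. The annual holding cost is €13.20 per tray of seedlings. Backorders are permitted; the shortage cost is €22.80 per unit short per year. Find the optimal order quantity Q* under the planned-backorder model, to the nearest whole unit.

Annual demand D = 458 × 50 = 22,900.
With planned backorders, Q* = √(2DS/H) · √((H+B)/B).
√(2DS/H) = √(2 × 22,900 × 203 / 13.2) = 839.255.
√((H+B)/B) = √((13.2+22.8)/22.8) = 1.2566.
Q* ≈ 1054.575.

Q* ≈ 1,055 trays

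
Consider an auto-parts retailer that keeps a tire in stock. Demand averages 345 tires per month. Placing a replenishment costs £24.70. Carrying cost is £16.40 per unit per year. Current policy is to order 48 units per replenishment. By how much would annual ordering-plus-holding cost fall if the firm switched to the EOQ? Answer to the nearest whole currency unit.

Annual demand D = 345 × 12 = 4,140.
EOQ = √(2DS/H) = √(2 × 4,140 × 24.7 / 16.4) ≈ 111.67.
Cost at Q* = (D/Q*)S + (Q*/2)H = √(2DSH) ≈ £1,831.41.
Cost at Q = 48: (4,140/48)×24.7 + (48/2)×16.4 = £2,130.38 + £393.60 = £2,523.97.
Excess = £2,523.97 − £1,831.41 = £692.57.

Extra cost ≈ £693 per year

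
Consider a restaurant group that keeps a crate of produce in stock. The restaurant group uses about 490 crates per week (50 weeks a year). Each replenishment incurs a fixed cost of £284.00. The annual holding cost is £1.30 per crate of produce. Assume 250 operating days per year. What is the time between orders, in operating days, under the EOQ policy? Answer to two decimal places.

Annual demand D = 490 × 50 = 24,500.
The optimal lot size = √(2DS/H) = √(2 × 24,500 × 284 / 1.3) ≈ 3271.79.
Cycle time = Q*/D × 250 = 3271.79 / 24,500 × 250 ≈ 33.386 days.

T ≈ 33.39 days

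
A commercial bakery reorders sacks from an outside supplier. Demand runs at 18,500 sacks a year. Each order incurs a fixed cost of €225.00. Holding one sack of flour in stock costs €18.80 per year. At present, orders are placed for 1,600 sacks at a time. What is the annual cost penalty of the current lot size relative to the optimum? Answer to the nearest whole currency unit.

EOQ = √(2DS/H) = √(2 × 18,500 × 225 / 18.8) ≈ 665.45.
Cost at Q* = (D/Q*)S + (Q*/2)H = √(2DSH) ≈ €12,510.40.
Cost at Q = 1,600: (18,500/1,600)×225 + (1,600/2)×18.8 = €2,601.56 + €15,040.00 = €17,641.56.
Excess = €17,641.56 − €12,510.40 = €5,131.17.

Extra cost ≈ €5,131 per year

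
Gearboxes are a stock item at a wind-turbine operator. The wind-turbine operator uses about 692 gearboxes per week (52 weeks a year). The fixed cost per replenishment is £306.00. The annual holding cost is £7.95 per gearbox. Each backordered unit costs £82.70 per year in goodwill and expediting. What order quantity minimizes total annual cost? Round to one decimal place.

Q* ≈ 1,742.5 gearboxes

Annual demand D = 692 × 52 = 35,984.
With planned backorders, Q* = √(2DS/H) · √((H+B)/B).
√(2DS/H) = √(2 × 35,984 × 306 / 7.95) = 1664.358.
√((H+B)/B) = √((7.95+82.7)/82.7) = 1.0470.
Q* ≈ 1742.521.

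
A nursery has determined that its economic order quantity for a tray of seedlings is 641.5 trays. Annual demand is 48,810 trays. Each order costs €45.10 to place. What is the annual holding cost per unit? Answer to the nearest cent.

Squaring Q* = √(2DS/H) gives Q*² = 2DS/H.
From Q* = √(2DS/H): H = 2DS / Q*² = 2 × 48,810 × 45.1 / 641.5² = 10.6985.

H ≈ €10.70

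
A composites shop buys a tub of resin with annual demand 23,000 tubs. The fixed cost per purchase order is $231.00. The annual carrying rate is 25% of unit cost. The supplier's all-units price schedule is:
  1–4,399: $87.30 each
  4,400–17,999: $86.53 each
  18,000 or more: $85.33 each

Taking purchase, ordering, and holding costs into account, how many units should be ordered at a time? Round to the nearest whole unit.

Q* ≈ 698 tubs

Holding cost per unit per year at price C is H = 0.25·C.
Evaluate total cost at each tier's feasible EOQ or, if the EOQ is below the tier, at the tier's minimum quantity.
EOQ at $87.30 = 697.8 (feasible in tier 1): TC = 23,000×$87.30 + (23,000/697.8)×231 + (697.8/2)×0.25×$87.30 = $2,023,128.67.
EOQ at $86.53 = 700.9 < 4400, so use break Q=4400: TC = 23,000×$86.53 + (23,000/4400.0)×231 + (4400.0/2)×0.25×$86.53 = $2,038,989.00.
EOQ at $85.33 = 705.8 < 18000, so use break Q=18000: TC = 23,000×$85.33 + (23,000/18000.0)×231 + (18000.0/2)×0.25×$85.33 = $2,154,877.67.
Lowest total cost is $2,023,128.67 at Q = 697.8.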